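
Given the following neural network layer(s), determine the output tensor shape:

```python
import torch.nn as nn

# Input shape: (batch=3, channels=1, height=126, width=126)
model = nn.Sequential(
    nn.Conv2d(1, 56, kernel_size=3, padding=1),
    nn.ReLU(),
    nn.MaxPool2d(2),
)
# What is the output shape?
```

Input: (3, 1, 126, 126) -> after Conv2d: (3, 56, 126, 126) -> after ReLU: (3, 56, 126, 126) -> Output: (3, 56, 63, 63)

Answer: (3, 56, 63, 63)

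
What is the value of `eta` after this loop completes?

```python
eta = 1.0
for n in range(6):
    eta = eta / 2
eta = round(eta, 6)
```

Halving LR 6 times: 1 / 2^6
`eta` takes the values: 1.0 → 0.5 → 0.25 → 0.125 → 0.0625 → 0.03125 → 0.015625

Answer: 0.015625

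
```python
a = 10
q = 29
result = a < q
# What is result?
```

Trace:
`a = 10` → a = 10
`q = 29` → q = 29
`result = a < q` → result = True
So result = True

Answer: True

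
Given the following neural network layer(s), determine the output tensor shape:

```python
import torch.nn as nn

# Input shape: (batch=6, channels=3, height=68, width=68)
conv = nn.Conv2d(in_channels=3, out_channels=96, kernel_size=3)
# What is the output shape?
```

Input: (6, 3, 68, 68) -> Output: (6, 96, 66, 66)

Answer: (6, 96, 66, 66)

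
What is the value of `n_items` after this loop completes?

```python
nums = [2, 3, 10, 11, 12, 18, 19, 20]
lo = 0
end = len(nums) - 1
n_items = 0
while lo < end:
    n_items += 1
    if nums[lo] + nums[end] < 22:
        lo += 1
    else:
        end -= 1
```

Steps to find pair summing to 22
`n_items` takes the values: 0 → 1 → 2 → 3 → 4 → 5 → 6 → 7

Answer: 7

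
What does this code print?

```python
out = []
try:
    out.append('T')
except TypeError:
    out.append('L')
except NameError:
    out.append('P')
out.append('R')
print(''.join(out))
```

Execution trace: 'T' (try body, no exception) → 'R' (after the try/except). Output: TR

Answer: TR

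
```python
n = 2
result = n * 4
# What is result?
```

Trace:
`n = 2` → n = 2
`result = n * 4` → result = 8
So result = 8

Answer: 8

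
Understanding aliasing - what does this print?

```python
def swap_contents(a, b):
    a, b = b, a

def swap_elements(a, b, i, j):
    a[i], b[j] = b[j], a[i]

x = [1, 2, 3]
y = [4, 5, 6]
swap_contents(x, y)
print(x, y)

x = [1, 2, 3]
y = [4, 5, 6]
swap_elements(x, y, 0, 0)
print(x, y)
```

Key concept: parameter rebinding vs mutation.
Step by step:
`x = [1, 2, 3]` → x = [1, 2, 3]
`y = [4, 5, 6]` → y = [4, 5, 6]
`swap_contents(x, y)` → no visible change to tracked variables
`print(x, y)` → prints [1, 2, 3] [4, 5, 6]
`x = [1, 2, 3]` → x = [1, 2, 3]
`y = [4, 5, 6]` → y = [4, 5, 6]
`swap_elements(x, y, 0, 0)` → x = [4, 2, 3]; y = [1, 5, 6]
`print(x, y)` → prints [4, 2, 3] [1, 5, 6]

Answer:
[1, 2, 3] [4, 5, 6]
[4, 2, 3] [1, 5, 6]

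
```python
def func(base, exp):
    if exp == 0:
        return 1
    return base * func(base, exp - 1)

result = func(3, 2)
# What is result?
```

func(3, 2) = 3 * 3 = 9

Answer: 9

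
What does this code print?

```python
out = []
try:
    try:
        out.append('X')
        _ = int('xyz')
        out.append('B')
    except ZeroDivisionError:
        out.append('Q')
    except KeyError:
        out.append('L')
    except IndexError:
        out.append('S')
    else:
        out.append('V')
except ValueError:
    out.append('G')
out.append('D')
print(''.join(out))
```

Execution trace: 'X' (try body) → 'G' (outer except ValueError) → 'D' (after the try/except). Output: XGD

Answer: XGD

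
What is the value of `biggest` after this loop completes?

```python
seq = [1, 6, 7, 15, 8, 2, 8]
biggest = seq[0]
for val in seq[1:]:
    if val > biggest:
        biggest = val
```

Maximum of [1, 6, 7, 15, 8, 2, 8]
`biggest` takes the values: 1 → 6 → 7 → 15

Answer: 15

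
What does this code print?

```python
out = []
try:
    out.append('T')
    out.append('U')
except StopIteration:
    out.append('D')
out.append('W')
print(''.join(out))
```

Execution trace: 'T' (try body) → 'U' (try body, no exception) → 'W' (after the try/except). Output: TUW

Answer: TUW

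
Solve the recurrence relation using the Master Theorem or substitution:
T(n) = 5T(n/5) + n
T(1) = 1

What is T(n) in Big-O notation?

By Master Theorem: a=5, b=5, f(n)=n. Since log_5(5) = 1 and f(n) = Θ(n^1), Case 2 applies. T(n) = O(n log n).

Answer: O(n log n)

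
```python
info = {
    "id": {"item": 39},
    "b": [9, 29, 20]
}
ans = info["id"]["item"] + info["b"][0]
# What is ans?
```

Trace:
`info = { ...` → info = {'id': {'item': 39}, 'b': [9, 29, 20]}
`ans = info["id"]["item"] + info["b"][0]` → ans = 48
So ans = 48

Answer: 48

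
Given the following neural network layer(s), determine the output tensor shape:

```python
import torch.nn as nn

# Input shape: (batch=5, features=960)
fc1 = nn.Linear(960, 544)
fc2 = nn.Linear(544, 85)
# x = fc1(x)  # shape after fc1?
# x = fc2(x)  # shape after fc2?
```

Input: (5, 960) -> after fc1: (5, 544) -> Output: (5, 85)

Answer: (5, 85)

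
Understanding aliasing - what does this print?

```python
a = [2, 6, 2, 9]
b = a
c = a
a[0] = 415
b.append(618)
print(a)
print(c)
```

Key concept: multiple aliases.
Step by step:
`a = [2, 6, 2, 9]` → a = [2, 6, 2, 9]
`b = a` → b = [2, 6, 2, 9] (same object as a)
`c = a` → c = [2, 6, 2, 9] (same object as a, b)
`a[0] = 415` → a = [415, 6, 2, 9] (same object as b, c); b = [415, 6, 2, 9] (same object as a, c); c = [415, 6, 2, 9] (same object as a, b)
`b.append(618)` → a = [415, 6, 2, 9, 618] (same object as b, c); b = [415, 6, 2, 9, 618] (same object as a, c); c = [415, 6, 2, 9, 618] (same object as a, b)
`print(a)` → prints [415, 6, 2, 9, 618]
`print(c)` → prints [415, 6, 2, 9, 618]

Answer:
[415, 6, 2, 9, 618]
[415, 6, 2, 9, 618]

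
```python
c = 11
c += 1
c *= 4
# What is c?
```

Trace:
`c = 11` → c = 11
`c += 1` → c = 12
`c *= 4` → c = 48
So c = 48

Answer: 48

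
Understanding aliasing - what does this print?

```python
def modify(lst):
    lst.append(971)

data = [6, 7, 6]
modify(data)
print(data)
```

Key concept: function modifies passed list.
Step by step:
`data = [6, 7, 6]` → data = [6, 7, 6]
`modify(data)` → data = [6, 7, 6, 971]
`print(data)` → prints [6, 7, 6, 971]

Answer: [6, 7, 6, 971]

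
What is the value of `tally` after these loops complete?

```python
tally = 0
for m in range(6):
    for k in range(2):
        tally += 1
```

6 * 2 = 12
`tally` takes the values: 0 → 1 → 2 → 3 → 4 → 5 → 6 → 7 → 8 → 9 → 10 → 11 → 12

Answer: 12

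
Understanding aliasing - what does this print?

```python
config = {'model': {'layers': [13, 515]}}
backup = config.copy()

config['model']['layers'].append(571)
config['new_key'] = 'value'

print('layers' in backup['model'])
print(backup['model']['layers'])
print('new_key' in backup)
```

Key concept: shallow copy gotcha with nested dict.
Step by step:
`config = {'model': {'layers': [13, 515]}}` → config = {'model': {'layers': [13, 515]}}
`backup = config.copy()` → backup = {'model': {'layers': [13, 515]}}
`config['model']['layers'].append(571)` → config = {'model': {'layers': [13, 515, 571]}}; backup = {'model': {'layers': [13, 515, 571]}}
`config['new_key'] = 'value'` → config = {'model': {'layers': [13, 515, 571]}, 'new_key': 'value'}
`print('layers' in backup['model'])` → prints True
`print(backup['model']['layers'])` → prints [13, 515, 571]
`print('new_key' in backup)` → prints False

Answer:
True
[13, 515, 571]
False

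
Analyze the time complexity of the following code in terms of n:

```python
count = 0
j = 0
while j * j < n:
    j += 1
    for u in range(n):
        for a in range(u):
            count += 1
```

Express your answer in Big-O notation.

Each loop level contributes: √n × n × n. Multiplying the contributions gives O(n^2√n).

Answer: O(n^2√n)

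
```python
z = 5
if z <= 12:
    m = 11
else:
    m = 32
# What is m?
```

Trace:
`z = 5` → z = 5
`if z <= 12: ...` → z <= 12 is True → m = 11
So m = 11

Answer: 11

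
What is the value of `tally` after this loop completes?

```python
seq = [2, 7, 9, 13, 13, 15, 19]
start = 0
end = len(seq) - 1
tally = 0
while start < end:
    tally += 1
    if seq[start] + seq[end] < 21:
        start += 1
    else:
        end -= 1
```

Steps to find pair summing to 21
`tally` takes the values: 0 → 1 → 2 → 3 → 4 → 5 → 6

Answer: 6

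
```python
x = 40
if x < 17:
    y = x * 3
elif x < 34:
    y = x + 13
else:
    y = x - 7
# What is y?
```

Trace:
`x = 40` → x = 40
`if x < 17: ...` → x < 17 is False, x < 34 is False, take else branch → y = 33
So y = 33

Answer: 33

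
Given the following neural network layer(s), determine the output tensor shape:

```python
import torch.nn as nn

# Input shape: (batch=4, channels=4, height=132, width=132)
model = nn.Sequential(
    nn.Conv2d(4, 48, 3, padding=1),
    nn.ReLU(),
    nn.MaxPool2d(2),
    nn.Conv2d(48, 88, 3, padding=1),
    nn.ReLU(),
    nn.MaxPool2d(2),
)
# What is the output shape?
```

Input: (4, 4, 132, 132) -> after first Conv2d: (4, 48, 132, 132) -> after first MaxPool2d: (4, 48, 66, 66) -> after second Conv2d: (4, 88, 66, 66) -> Output: (4, 88, 33, 33)

Answer: (4, 88, 33, 33)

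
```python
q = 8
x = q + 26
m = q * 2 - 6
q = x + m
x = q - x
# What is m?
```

Trace:
`q = 8` → q = 8
`x = q + 26` → x = 34
`m = q * 2 - 6` → m = 10
`q = x + m` → q = 44
`x = q - x` → x = 10
So m = 10

Answer: 10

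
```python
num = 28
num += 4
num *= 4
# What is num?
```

Trace:
`num = 28` → num = 28
`num += 4` → num = 32
`num *= 4` → num = 128
So num = 128

Answer: 128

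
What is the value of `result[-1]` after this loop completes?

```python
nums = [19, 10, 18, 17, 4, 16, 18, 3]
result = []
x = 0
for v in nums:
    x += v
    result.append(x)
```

Cumulative sum ends at 105
`result` takes the values: [] → [19] → [19, 29] → [19, 29, 47] → [19, 29, 47, 64] → [19, 29, 47, 64, 68] → [19, 29, 47, 64, 68, 84] → [19, 29, 47, 64, 68, 84, 102] → [19, 29, 47, 64, 68, 84, 102, 105]
So `result[-1]` = 105

Answer: 105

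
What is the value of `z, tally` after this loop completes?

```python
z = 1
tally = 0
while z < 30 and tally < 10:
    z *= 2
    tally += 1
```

Double until >= 30 or 10 iterations
`z, tally` takes the values: (1, 0) → (2, 0) → (2, 1) → (4, 1) → (4, 2) → (8, 2) → (8, 3) → (16, 3) → (16, 4) → (32, 4) → (32, 5)

Answer: 32, 5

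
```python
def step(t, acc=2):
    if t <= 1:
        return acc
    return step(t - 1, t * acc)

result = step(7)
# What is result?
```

Accumulator trace (n, acc): (7, 2) -> (6, 14) -> (5, 84) -> (4, 420) -> (3, 1680) -> (2, 5040) -> (1, 10080) -> return 10080

Answer: 10080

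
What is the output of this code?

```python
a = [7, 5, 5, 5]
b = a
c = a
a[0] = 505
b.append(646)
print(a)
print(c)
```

Key concept: multiple aliases.
Step by step:
`a = [7, 5, 5, 5]` → a = [7, 5, 5, 5]
`b = a` → b = [7, 5, 5, 5] (same object as a)
`c = a` → c = [7, 5, 5, 5] (same object as a, b)
`a[0] = 505` → a = [505, 5, 5, 5] (same object as b, c); b = [505, 5, 5, 5] (same object as a, c); c = [505, 5, 5, 5] (same object as a, b)
`b.append(646)` → a = [505, 5, 5, 5, 646] (same object as b, c); b = [505, 5, 5, 5, 646] (same object as a, c); c = [505, 5, 5, 5, 646] (same object as a, b)
`print(a)` → prints [505, 5, 5, 5, 646]
`print(c)` → prints [505, 5, 5, 5, 646]

Answer:
[505, 5, 5, 5, 646]
[505, 5, 5, 5, 646]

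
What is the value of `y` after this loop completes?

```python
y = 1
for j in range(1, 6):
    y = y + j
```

Start at 1, add 1 through 5
`y` takes the values: 1 → 2 → 4 → 7 → 11 → 16

Answer: 16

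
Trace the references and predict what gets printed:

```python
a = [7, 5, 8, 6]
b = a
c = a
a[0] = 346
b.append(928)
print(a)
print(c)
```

Key concept: multiple aliases.
Step by step:
`a = [7, 5, 8, 6]` → a = [7, 5, 8, 6]
`b = a` → b = [7, 5, 8, 6] (same object as a)
`c = a` → c = [7, 5, 8, 6] (same object as a, b)
`a[0] = 346` → a = [346, 5, 8, 6] (same object as b, c); b = [346, 5, 8, 6] (same object as a, c); c = [346, 5, 8, 6] (same object as a, b)
`b.append(928)` → a = [346, 5, 8, 6, 928] (same object as b, c); b = [346, 5, 8, 6, 928] (same object as a, c); c = [346, 5, 8, 6, 928] (same object as a, b)
`print(a)` → prints [346, 5, 8, 6, 928]
`print(c)` → prints [346, 5, 8, 6, 928]

Answer:
[346, 5, 8, 6, 928]
[346, 5, 8, 6, 928]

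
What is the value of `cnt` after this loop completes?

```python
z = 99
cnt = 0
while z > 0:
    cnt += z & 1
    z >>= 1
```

Count set bits in 99 (binary: 0b1100011)
`cnt` takes the values: 0 → 1 → 2 → 3 → 4

Answer: 4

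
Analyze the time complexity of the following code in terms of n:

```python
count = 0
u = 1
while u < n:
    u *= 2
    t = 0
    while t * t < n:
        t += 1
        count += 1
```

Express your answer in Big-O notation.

Each loop level contributes: log n × √n. Multiplying the contributions gives O(√n log n).

Answer: O(√n log n)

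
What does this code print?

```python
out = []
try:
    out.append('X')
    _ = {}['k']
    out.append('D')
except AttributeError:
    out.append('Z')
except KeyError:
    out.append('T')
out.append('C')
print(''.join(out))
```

Execution trace: 'X' (try body) → 'T' (except KeyError) → 'C' (after the try/except). Output: XTC

Answer: XTC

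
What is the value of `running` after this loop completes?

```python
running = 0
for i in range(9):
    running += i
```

Sum of 0 to 8 = 36
`running` takes the values: 0 → 1 → 3 → 6 → 10 → 15 → 21 → 28 → 36

Answer: 36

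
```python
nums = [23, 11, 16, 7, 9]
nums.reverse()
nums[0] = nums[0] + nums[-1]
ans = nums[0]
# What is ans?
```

Trace:
`nums = [23, 11, 16, 7, 9]` → nums = [23, 11, 16, 7, 9]
`nums.reverse()` → nums = [9, 7, 16, 11, 23]
`nums[0] = nums[0] + nums[-1]` → nums = [32, 7, 16, 11, 23]
`ans = nums[0]` → ans = 32
So ans = 32

Answer: 32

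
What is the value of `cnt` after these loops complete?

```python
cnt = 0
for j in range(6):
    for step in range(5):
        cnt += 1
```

6 * 5 = 30
`cnt` takes the values: 0 → 1 → 2 → 3 → 4 → 5 → 6 → 7 → 8 → 9 → 10 → 11 → 12 → 13 → 14 → 15 → 16 → 17 → 18 → 19 → 20 → 21 → 22 → 23 → 24 → 25 → 26 → 27 → 28 → 29 → 30

Answer: 30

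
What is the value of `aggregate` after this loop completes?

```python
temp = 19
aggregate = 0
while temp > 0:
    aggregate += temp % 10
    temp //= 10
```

Sum digits of 19
`aggregate` takes the values: 0 → 9 → 10

Answer: 10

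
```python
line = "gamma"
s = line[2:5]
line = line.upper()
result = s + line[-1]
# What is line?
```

Trace:
`line = "gamma"` → line = 'gamma'
`s = line[2:5]` → s = 'mma'
`line = line.upper()` → line = 'GAMMA'
`result = s + line[-1]` → result = 'mmaA'
So line = 'GAMMA'

Answer: 'GAMMA'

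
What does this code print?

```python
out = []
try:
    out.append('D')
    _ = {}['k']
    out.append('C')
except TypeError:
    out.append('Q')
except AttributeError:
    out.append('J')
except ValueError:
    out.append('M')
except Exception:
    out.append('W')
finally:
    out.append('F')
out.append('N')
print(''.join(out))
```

Execution trace: 'D' (try body) → 'W' (except Exception) → 'F' (finally) → 'N' (after the try/except). Output: DWFN

Answer: DWFN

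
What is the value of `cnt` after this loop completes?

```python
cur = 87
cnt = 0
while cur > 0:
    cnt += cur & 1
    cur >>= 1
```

Count set bits in 87 (binary: 0b1010111)
`cnt` takes the values: 0 → 1 → 2 → 3 → 4 → 5

Answer: 5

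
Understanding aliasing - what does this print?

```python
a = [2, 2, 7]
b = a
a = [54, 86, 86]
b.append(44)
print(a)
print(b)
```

Key concept: rebinding vs mutation: a is rebound to a new list, b still points at the original.
Step by step:
`a = [2, 2, 7]` → a = [2, 2, 7]
`b = a` → b = [2, 2, 7] (same object as a)
`a = [54, 86, 86]` → a = [54, 86, 86]
`b.append(44)` → b = [2, 2, 7, 44]
`print(a)` → prints [54, 86, 86]
`print(b)` → prints [2, 2, 7, 44]

Answer:
[54, 86, 86]
[2, 2, 7, 44]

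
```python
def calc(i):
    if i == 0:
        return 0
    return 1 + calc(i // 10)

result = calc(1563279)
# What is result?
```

Count of digits of 1563279: 7

Answer: 7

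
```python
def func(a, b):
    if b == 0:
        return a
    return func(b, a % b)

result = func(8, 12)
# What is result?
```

func(8, 12) -> func(12, 8) -> func(8, 4) -> func(4, 0) -> 4

Answer: 4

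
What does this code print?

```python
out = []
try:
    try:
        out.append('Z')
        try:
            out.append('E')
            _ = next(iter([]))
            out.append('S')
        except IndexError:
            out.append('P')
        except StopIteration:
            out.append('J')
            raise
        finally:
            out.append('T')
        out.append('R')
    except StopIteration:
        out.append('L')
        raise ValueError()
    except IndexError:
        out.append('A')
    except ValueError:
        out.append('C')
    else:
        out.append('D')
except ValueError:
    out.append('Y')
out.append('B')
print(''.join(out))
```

Execution trace: 'Z' (try body) → 'E' (inner try body) → 'J' (inner except StopIteration) → 'T' (inner finally) → 'L' (except StopIteration) → 'Y' (outer except ValueError) → 'B' (after the try/except). Output: ZEJTLYB

Answer: ZEJTLYB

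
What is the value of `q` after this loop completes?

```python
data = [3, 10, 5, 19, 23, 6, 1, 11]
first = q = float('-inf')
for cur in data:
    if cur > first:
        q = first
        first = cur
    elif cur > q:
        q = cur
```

Second largest (with repeats) in [3, 10, 5, 19, 23, 6, 1, 11]
`q` takes the values: -inf → 3 → 5 → 10 → 19

Answer: 19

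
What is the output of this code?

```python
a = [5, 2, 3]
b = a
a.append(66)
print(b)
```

Key concept: basic list aliasing.
Step by step:
`a = [5, 2, 3]` → a = [5, 2, 3]
`b = a` → b = [5, 2, 3] (same object as a)
`a.append(66)` → a = [5, 2, 3, 66] (same object as b); b = [5, 2, 3, 66] (same object as a)
`print(b)` → prints [5, 2, 3, 66]

Answer: [5, 2, 3, 66]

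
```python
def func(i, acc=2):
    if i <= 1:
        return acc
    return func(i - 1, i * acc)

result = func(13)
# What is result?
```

Accumulator trace (n, acc): (13, 2) -> (12, 26) -> (11, 312) -> (10, 3432) -> (9, 34320) -> (8, 308880) -> (7, 2471040) -> (6, 17297280) -> (5, 103783680) -> (4, 518918400) -> (3, 2075673600) -> (2, 6227020800) -> (1, 12454041600) -> return 12454041600

Answer: 12454041600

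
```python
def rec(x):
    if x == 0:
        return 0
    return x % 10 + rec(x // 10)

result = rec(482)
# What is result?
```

Sum of digits of 482: 2 + 8 + 4 = 14

Answer: 14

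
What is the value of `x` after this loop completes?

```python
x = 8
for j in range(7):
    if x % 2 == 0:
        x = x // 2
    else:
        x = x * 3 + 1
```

Collatz-style transformation from 8
`x` takes the values: 8 → 4 → 2 → 1 → 4 → 2 → 1 → 4

Answer: 4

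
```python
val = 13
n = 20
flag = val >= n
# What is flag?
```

Trace:
`val = 13` → val = 13
`n = 20` → n = 20
`flag = val >= n` → flag = False
So flag = False

Answer: False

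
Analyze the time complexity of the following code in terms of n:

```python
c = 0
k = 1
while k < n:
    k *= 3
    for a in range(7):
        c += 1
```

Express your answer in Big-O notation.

Each loop level contributes: log n × 1. Multiplying the contributions gives O(log n).

Answer: O(log n)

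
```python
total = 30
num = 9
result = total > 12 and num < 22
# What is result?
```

Trace:
`total = 30` → total = 30
`num = 9` → num = 9
`result = total > 12 and num < 22` → result = True
So result = True

Answer: True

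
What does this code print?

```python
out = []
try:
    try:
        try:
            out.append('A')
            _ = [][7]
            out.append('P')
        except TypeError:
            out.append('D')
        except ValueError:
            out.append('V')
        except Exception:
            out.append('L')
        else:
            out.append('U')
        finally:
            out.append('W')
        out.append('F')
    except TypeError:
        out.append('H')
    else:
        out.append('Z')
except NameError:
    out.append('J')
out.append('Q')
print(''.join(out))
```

Execution trace: 'A' (inner try body) → 'L' (inner except Exception) → 'W' (inner finally) → 'F' (try body, no exception) → 'Z' (else) → 'Q' (after the try/except). Output: ALWFZQ

Answer: ALWFZQ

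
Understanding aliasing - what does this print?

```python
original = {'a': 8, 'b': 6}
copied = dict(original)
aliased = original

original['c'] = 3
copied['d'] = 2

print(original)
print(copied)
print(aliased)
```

Key concept: dict() creates copy, assignment creates alias.
Step by step:
`original = {'a': 8, 'b': 6}` → original = {'a': 8, 'b': 6}
`copied = dict(original)` → copied = {'a': 8, 'b': 6}
`aliased = original` → aliased = {'a': 8, 'b': 6} (same object as original)
`original['c'] = 3` → original = {'a': 8, 'b': 6, 'c': 3} (same object as aliased); aliased = {'a': 8, 'b': 6, 'c': 3} (same object as original)
`copied['d'] = 2` → copied = {'a': 8, 'b': 6, 'd': 2}
`print(original)` → prints {'a': 8, 'b': 6, 'c': 3}
`print(copied)` → prints {'a': 8, 'b': 6, 'd': 2}
`print(aliased)` → prints {'a': 8, 'b': 6, 'c': 3}

Answer:
{'a': 8, 'b': 6, 'c': 3}
{'a': 8, 'b': 6, 'd': 2}
{'a': 8, 'b': 6, 'c': 3}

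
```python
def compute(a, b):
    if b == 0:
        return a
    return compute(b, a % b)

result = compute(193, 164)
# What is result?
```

compute(193, 164) -> compute(164, 29) -> compute(29, 19) -> compute(19, 10) -> compute(10, 9) -> compute(9, 1) -> compute(1, 0) -> 1

Answer: 1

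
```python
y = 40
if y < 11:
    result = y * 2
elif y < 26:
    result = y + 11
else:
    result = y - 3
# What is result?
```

Trace:
`y = 40` → y = 40
`if y < 11: ...` → y < 11 is False, y < 26 is False, take else branch → result = 37
So result = 37

Answer: 37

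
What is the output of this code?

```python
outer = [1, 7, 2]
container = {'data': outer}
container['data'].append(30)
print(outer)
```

Key concept: dict holds reference to list.
Step by step:
`outer = [1, 7, 2]` → outer = [1, 7, 2]
`container = {'data': outer}` → container = {'data': [1, 7, 2]}
`container['data'].append(30)` → outer = [1, 7, 2, 30]; container = {'data': [1, 7, 2, 30]}
`print(outer)` → prints [1, 7, 2, 30]

Answer: [1, 7, 2, 30]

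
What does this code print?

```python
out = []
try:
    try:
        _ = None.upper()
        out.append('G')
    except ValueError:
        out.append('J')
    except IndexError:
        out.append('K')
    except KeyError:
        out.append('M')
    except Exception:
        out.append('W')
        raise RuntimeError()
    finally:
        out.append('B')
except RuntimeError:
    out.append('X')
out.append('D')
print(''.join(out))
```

Execution trace: 'W' (inner except Exception) → 'B' (inner finally) → 'X' (outer except RuntimeError) → 'D' (after the try/except). Output: WBXD

Answer: WBXD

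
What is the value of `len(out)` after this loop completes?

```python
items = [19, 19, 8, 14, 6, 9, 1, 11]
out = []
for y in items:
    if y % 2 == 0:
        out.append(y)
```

Count even numbers in [19, 19, 8, 14, 6, 9, 1, 11]
`out` takes the values: [] → [8] → [8, 14] → [8, 14, 6]
So `len(out)` = 3

Answer: 3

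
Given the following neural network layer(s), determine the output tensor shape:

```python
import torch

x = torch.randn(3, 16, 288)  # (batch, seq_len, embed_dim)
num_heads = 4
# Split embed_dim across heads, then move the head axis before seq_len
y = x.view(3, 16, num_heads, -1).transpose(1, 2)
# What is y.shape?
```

Input: (3, 16, 288) -> head_dim = 288 // 4 = 72; after view: (3, 16, 4, 72) -> after transpose(1, 2): (3, 4, 16, 72) -> Output: (3, 4, 16, 72)

Answer: (3, 4, 16, 72)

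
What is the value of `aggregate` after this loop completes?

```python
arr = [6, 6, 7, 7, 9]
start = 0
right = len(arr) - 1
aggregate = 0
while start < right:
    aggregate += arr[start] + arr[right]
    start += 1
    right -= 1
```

Sum of pairs from ends
`aggregate` takes the values: 0 → 15 → 28

Answer: 28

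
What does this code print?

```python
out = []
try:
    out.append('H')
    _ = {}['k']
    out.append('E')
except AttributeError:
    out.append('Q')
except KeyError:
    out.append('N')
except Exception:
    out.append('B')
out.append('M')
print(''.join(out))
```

Execution trace: 'H' (try body) → 'N' (except KeyError) → 'M' (after the try/except). Output: HNM

Answer: HNM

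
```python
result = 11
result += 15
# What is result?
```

Trace:
`result = 11` → result = 11
`result += 15` → result = 26
So result = 26

Answer: 26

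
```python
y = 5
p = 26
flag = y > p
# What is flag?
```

Trace:
`y = 5` → y = 5
`p = 26` → p = 26
`flag = y > p` → flag = False
So flag = False

Answer: False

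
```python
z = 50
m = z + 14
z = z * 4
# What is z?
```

Trace:
`z = 50` → z = 50
`m = z + 14` → m = 64
`z = z * 4` → z = 200
So z = 200

Answer: 200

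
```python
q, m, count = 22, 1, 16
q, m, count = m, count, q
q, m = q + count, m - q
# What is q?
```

Trace:
`q, m, count = 22, 1, 16` → q = 22; m = 1; count = 16
`q, m, count = m, count, q` → q = 1; m = 16; count = 22
`q, m = q + count, m - q` → q = 23; m = 15
So q = 23

Answer: 23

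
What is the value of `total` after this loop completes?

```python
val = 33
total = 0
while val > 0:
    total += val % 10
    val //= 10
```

Sum digits of 33
`total` takes the values: 0 → 3 → 6

Answer: 6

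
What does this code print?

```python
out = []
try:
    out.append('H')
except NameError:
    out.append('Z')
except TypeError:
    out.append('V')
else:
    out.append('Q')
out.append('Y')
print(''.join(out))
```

Execution trace: 'H' (try body, no exception) → 'Q' (else) → 'Y' (after the try/except). Output: HQY

Answer: HQY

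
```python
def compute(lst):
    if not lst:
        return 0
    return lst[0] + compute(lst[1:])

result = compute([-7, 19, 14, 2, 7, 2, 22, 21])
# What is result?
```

(-7) + 19 + 14 + 2 + 7 + 2 + 22 + 21 + 0 = 80

Answer: 80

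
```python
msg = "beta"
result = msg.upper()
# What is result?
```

Trace:
`msg = "beta"` → msg = 'beta'
`result = msg.upper()` → result = 'BETA'
So result = 'BETA'

Answer: 'BETA'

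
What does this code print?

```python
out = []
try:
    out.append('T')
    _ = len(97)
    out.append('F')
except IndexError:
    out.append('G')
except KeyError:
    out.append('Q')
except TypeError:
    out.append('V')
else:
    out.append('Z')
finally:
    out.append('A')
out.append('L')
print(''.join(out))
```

Execution trace: 'T' (try body) → 'V' (except TypeError) → 'A' (finally) → 'L' (after the try/except). Output: TVAL

Answer: TVAL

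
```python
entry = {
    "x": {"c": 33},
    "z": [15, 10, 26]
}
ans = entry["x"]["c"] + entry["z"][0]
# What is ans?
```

Trace:
`entry = { ...` → entry = {'x': {'c': 33}, 'z': [15, 10, 26]}
`ans = entry["x"]["c"] + entry["z"][0]` → ans = 48
So ans = 48

Answer: 48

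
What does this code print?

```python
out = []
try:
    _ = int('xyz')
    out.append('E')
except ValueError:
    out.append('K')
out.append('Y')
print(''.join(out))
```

Execution trace: 'K' (except ValueError) → 'Y' (after the try/except). Output: KY

Answer: KY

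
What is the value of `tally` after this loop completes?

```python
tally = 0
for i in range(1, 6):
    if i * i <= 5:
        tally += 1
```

Count numbers where i² ≤ 5
`tally` takes the values: 0 → 1 → 2

Answer: 2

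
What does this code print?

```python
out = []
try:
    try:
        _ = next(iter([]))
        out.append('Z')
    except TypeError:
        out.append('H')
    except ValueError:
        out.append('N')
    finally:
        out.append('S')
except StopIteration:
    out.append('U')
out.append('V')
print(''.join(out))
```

Execution trace: 'S' (finally) → 'U' (outer except StopIteration) → 'V' (after the try/except). Output: SUV

Answer: SUV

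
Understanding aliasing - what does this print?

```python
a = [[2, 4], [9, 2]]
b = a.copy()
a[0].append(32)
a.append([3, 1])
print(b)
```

Key concept: shallow copy with nested lists.
Step by step:
`a = [[2, 4], [9, 2]]` → a = [[2, 4], [9, 2]]
`b = a.copy()` → b = [[2, 4], [9, 2]]
`a[0].append(32)` → a = [[2, 4, 32], [9, 2]]; b = [[2, 4, 32], [9, 2]]
`a.append([3, 1])` → a = [[2, 4, 32], [9, 2], [3, 1]]
`print(b)` → prints [[2, 4, 32], [9, 2]]

Answer: [[2, 4, 32], [9, 2]]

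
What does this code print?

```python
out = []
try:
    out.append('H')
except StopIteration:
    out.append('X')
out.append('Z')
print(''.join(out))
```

Execution trace: 'H' (try body, no exception) → 'Z' (after the try/except). Output: HZ

Answer: HZ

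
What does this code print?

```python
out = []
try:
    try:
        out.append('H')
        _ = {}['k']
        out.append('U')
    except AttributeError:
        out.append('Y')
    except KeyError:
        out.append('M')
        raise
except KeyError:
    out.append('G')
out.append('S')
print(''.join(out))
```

Execution trace: 'H' (inner try body) → 'M' (inner except KeyError) → 'G' (outer except KeyError) → 'S' (after the try/except). Output: HMGS

Answer: HMGS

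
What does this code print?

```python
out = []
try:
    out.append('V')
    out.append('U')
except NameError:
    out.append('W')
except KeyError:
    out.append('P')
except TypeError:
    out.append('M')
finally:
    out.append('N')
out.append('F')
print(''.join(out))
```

Execution trace: 'V' (try body) → 'U' (try body, no exception) → 'N' (finally) → 'F' (after the try/except). Output: VUNF

Answer: VUNF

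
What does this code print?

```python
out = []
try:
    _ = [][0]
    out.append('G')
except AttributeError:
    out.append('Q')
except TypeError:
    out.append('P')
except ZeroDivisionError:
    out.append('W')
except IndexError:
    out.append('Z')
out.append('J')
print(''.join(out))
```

Execution trace: 'Z' (except IndexError) → 'J' (after the try/except). Output: ZJ

Answer: ZJ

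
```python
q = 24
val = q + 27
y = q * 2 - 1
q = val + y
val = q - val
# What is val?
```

Trace:
`q = 24` → q = 24
`val = q + 27` → val = 51
`y = q * 2 - 1` → y = 47
`q = val + y` → q = 98
`val = q - val` → val = 47
So val = 47

Answer: 47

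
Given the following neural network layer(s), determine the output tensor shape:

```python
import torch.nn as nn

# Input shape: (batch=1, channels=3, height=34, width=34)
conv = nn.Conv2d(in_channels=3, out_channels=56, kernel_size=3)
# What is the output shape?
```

Input: (1, 3, 34, 34) -> Output: (1, 56, 32, 32)

Answer: (1, 56, 32, 32)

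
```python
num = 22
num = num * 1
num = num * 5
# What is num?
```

Trace:
`num = 22` → num = 22
`num = num * 1` → num = 22
`num = num * 5` → num = 110
So num = 110

Answer: 110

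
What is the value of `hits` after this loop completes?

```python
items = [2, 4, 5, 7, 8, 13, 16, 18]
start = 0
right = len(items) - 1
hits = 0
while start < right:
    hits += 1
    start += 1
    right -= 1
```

Iterations until pointers meet (list length 8)
`hits` takes the values: 0 → 1 → 2 → 3 → 4

Answer: 4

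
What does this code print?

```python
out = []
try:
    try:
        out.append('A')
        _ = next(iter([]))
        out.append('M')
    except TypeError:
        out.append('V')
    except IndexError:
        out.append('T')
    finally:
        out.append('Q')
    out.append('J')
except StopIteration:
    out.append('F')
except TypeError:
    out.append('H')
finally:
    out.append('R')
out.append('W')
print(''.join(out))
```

Execution trace: 'A' (inner try body) → 'Q' (inner finally) → 'F' (except StopIteration) → 'R' (finally) → 'W' (after the try/except). Output: AQFRW

Answer: AQFRW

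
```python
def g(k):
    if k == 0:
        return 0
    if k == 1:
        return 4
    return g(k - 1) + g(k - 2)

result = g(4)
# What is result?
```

Build up from base cases: g(0)=0, g(1)=4, g(2)=4, g(3)=8, g(4)=12

Answer: 12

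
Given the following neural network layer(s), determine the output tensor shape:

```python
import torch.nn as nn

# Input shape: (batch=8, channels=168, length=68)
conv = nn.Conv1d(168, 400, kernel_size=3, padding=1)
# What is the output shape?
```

Input: (8, 168, 68) -> Output: (8, 400, 68)

Answer: (8, 400, 68)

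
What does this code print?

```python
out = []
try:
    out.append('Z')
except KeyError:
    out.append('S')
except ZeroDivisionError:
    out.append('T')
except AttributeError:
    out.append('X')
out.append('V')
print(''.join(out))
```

Execution trace: 'Z' (try body, no exception) → 'V' (after the try/except). Output: ZV

Answer: ZV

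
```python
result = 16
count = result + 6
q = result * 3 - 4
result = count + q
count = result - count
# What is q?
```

Trace:
`result = 16` → result = 16
`count = result + 6` → count = 22
`q = result * 3 - 4` → q = 44
`result = count + q` → result = 66
`count = result - count` → count = 44
So q = 44

Answer: 44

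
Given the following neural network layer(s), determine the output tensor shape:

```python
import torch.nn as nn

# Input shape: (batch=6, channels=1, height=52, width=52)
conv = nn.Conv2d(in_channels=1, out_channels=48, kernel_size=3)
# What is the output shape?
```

Input: (6, 1, 52, 52) -> Output: (6, 48, 50, 50)

Answer: (6, 48, 50, 50)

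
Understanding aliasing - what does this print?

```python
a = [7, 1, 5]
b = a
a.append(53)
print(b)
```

Key concept: basic list aliasing.
Step by step:
`a = [7, 1, 5]` → a = [7, 1, 5]
`b = a` → b = [7, 1, 5] (same object as a)
`a.append(53)` → a = [7, 1, 5, 53] (same object as b); b = [7, 1, 5, 53] (same object as a)
`print(b)` → prints [7, 1, 5, 53]

Answer: [7, 1, 5, 53]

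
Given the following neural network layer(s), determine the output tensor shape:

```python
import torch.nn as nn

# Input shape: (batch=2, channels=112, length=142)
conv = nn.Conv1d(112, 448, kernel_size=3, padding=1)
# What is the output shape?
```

Input: (2, 112, 142) -> Output: (2, 448, 142)

Answer: (2, 448, 142)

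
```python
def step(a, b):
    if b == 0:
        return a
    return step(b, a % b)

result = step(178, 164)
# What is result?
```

step(178, 164) -> step(164, 14) -> step(14, 10) -> step(10, 4) -> step(4, 2) -> step(2, 0) -> 2

Answer: 2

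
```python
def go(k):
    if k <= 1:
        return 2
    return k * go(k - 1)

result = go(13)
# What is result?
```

go(13) = 13 * 12 * 11 * 10 * 9 * 8 * 7 * 6 * 5 * 4 * 3 * 2 * 2 = 12454041600

Answer: 12454041600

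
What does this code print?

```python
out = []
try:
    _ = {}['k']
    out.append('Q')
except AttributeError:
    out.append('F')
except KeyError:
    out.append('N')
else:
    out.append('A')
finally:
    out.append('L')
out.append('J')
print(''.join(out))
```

Execution trace: 'N' (except KeyError) → 'L' (finally) → 'J' (after the try/except). Output: NLJ

Answer: NLJ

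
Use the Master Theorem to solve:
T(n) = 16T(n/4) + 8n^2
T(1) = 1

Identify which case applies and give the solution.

a=16, b=4, f(n)=8n^2. log_4(16) = 2. Since c=2 = 2, Case 2 applies: T(n) = Θ(n^log_b(a) · log n) = O(n^2 log n).

Answer: O(n^2 log n) - Case 2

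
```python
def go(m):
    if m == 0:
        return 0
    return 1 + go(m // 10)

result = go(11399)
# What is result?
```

Count of digits of 11399: 5

Answer: 5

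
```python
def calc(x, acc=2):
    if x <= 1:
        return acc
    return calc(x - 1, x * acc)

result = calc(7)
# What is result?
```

Accumulator trace (n, acc): (7, 2) -> (6, 14) -> (5, 84) -> (4, 420) -> (3, 1680) -> (2, 5040) -> (1, 10080) -> return 10080

Answer: 10080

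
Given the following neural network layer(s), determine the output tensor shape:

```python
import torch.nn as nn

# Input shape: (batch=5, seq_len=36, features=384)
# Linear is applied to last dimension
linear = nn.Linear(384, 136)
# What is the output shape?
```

Input: (5, 36, 384) -> Output: (5, 36, 136)

Answer: (5, 36, 136)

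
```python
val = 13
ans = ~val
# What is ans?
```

Trace:
`val = 13` → val = 13
`ans = ~val` → ans = -14
So ans = -14

Answer: -14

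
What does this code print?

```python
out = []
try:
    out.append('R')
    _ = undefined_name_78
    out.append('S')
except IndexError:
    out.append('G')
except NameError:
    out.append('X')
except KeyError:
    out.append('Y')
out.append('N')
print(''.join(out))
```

Execution trace: 'R' (try body) → 'X' (except NameError) → 'N' (after the try/except). Output: RXN

Answer: RXN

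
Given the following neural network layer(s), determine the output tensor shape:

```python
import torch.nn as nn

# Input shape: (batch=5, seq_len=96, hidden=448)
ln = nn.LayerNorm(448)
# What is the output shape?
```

Input: (5, 96, 448) -> Output: (5, 96, 448)

Answer: (5, 96, 448)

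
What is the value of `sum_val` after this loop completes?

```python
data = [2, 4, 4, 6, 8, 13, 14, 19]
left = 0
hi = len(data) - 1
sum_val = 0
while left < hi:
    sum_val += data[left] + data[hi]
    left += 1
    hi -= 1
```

Sum of pairs from ends
`sum_val` takes the values: 0 → 21 → 39 → 56 → 70

Answer: 70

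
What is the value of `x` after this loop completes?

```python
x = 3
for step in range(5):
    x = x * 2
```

Multiply by 2, 5 times: 3 * 2^5 = 96
`x` takes the values: 3 → 6 → 12 → 24 → 48 → 96

Answer: 96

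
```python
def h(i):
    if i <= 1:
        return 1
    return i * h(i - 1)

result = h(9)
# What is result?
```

h(9) = 9 * 8 * 7 * 6 * 5 * 4 * 3 * 2 * 1 = 362880

Answer: 362880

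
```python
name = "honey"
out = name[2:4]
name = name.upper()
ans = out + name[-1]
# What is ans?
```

Trace:
`name = "honey"` → name = 'honey'
`out = name[2:4]` → out = 'ne'
`name = name.upper()` → name = 'HONEY'
`ans = out + name[-1]` → ans = 'neY'
So ans = 'neY'

Answer: 'neY'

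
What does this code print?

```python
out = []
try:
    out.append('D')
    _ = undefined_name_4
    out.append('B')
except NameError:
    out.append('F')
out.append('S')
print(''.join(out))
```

Execution trace: 'D' (try body) → 'F' (except NameError) → 'S' (after the try/except). Output: DFS

Answer: DFS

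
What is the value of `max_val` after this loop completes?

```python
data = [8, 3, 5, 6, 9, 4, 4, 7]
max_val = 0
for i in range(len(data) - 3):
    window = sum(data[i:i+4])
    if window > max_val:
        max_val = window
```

Max sum of 4-element window in [8, 3, 5, 6, 9, 4, 4, 7]
`max_val` takes the values: 0 → 22 → 23 → 24

Answer: 24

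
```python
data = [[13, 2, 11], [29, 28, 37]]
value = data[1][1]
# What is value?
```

Trace:
`data = [[13, 2, 11], [29, 28, 37]]` → data = [[13, 2, 11], [29, 28, 37]]
`value = data[1][1]` → value = 28
So value = 28

Answer: 28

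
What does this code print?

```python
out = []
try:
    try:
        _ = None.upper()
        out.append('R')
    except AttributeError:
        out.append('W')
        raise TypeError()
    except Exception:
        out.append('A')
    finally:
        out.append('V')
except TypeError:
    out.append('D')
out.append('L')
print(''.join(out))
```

Execution trace: 'W' (inner except AttributeError) → 'V' (inner finally) → 'D' (outer except TypeError) → 'L' (after the try/except). Output: WVDL

Answer: WVDL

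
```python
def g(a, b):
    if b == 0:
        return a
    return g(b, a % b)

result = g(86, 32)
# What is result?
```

g(86, 32) -> g(32, 22) -> g(22, 10) -> g(10, 2) -> g(2, 0) -> 2

Answer: 2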